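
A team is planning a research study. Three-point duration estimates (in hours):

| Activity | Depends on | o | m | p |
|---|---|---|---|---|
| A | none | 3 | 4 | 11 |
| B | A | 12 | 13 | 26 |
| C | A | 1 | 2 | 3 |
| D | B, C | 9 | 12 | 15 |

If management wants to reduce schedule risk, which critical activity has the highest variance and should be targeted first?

B

te_A = (3 + 4·4 + 11)/6 = 30/6 = 5; σ²_A = ((11−3)/6)² = 1.778
te_B = (12 + 4·13 + 26)/6 = 90/6 = 15; σ²_B = ((26−12)/6)² = 5.444
te_C = (1 + 4·2 + 3)/6 = 12/6 = 2; σ²_C = ((3−1)/6)² = 0.111
te_D = (9 + 4·12 + 15)/6 = 72/6 = 12; σ²_D = ((15−9)/6)² = 1.000

Forward pass:
ES_A = 0; EF_A = 5
ES_B = 5; EF_B = 5+15 = 20
ES_C = 5; EF_C = 5+2 = 7
ES_D = max(EF_B=20, EF_C=7) = 20; EF_D = 20+12 = 32
Expected project duration μ = 32 hours. Critical path: A → B → D.

Variances on critical path: σ²_A=1.778, σ²_B=5.444, σ²_D=1.000.
Largest is σ²_B = 5.444.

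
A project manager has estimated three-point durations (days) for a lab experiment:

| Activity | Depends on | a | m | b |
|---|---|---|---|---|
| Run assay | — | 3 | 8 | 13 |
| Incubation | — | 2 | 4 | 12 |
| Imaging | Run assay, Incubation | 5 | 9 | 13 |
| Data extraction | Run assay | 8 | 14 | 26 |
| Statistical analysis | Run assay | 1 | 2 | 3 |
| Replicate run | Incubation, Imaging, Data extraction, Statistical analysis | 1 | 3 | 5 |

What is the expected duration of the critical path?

te_Run assay = (3 + 4·8 + 13)/6 = 48/6 = 8
te_Incubation = (2 + 4·4 + 12)/6 = 30/6 = 5
te_Imaging = (5 + 4·9 + 13)/6 = 54/6 = 9
te_Data extraction = (8 + 4·14 + 26)/6 = 90/6 = 15
te_Statistical analysis = (1 + 4·2 + 3)/6 = 12/6 = 2
te_Replicate run = (1 + 4·3 + 5)/6 = 18/6 = 3

Forward pass:
ES_Run assay = 0; EF_Run assay = 8
ES_Incubation = 0; EF_Incubation = 5
ES_Imaging = max(EF_Run assay=8, EF_Incubation=5) = 8; EF_Imaging = 8+9 = 17
ES_Data extraction = 8; EF_Data extraction = 8+15 = 23
ES_Statistical analysis = 8; EF_Statistical analysis = 8+2 = 10
ES_Replicate run = max(EF_Incubation=5, EF_Imaging=17, EF_Data extraction=23, EF_Statistical analysis=10) = 23; EF_Replicate run = 23+3 = 26
Expected project duration μ = 26 days. Critical path: Run assay → Data extraction → Replicate run.

26 days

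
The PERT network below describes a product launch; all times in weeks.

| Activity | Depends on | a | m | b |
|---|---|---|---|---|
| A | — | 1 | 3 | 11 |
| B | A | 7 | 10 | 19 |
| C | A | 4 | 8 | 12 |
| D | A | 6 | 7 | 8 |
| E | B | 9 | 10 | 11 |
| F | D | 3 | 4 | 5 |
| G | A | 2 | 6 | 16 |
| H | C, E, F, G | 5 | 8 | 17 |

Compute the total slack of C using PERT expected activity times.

13 weeks

te_A = (1 + 4·3 + 11)/6 = 24/6 = 4
te_B = (7 + 4·10 + 19)/6 = 66/6 = 11
te_C = (4 + 4·8 + 12)/6 = 48/6 = 8
te_D = (6 + 4·7 + 8)/6 = 42/6 = 7
te_E = (9 + 4·10 + 11)/6 = 60/6 = 10
te_F = (3 + 4·4 + 5)/6 = 24/6 = 4
te_G = (2 + 4·6 + 16)/6 = 42/6 = 7
te_H = (5 + 4·8 + 17)/6 = 54/6 = 9

Forward pass:
ES_A = 0; EF_A = 4
ES_B = 4; EF_B = 4+11 = 15
ES_C = 4; EF_C = 4+8 = 12
ES_D = 4; EF_D = 4+7 = 11
ES_E = 15; EF_E = 15+10 = 25
ES_F = 11; EF_F = 11+4 = 15
ES_G = 4; EF_G = 4+7 = 11
ES_H = max(EF_C=12, EF_E=25, EF_F=15, EF_G=11) = 25; EF_H = 25+9 = 34
Expected project duration μ = 34 weeks. Critical path: A → B → E → H.

Backward pass:
LF_H = 34; LS_H = 34−9 = 25
LF_G = LS_H = 25; LS_G = 25−7 = 18
LF_F = LS_H = 25; LS_F = 25−4 = 21
LF_E = LS_H = 25; LS_E = 25−10 = 15
LF_D = LS_F = 21; LS_D = 21−7 = 14
LF_C = LS_H = 25; LS_C = 25−8 = 17
LF_B = LS_E = 15; LS_B = 15−11 = 4
LF_A = min(LS_B=4, LS_C=17, LS_D=14, LS_G=18) = 4; LS_A = 4−4 = 0
Slack_C = LS_C − ES_C = 17 − 4 = 13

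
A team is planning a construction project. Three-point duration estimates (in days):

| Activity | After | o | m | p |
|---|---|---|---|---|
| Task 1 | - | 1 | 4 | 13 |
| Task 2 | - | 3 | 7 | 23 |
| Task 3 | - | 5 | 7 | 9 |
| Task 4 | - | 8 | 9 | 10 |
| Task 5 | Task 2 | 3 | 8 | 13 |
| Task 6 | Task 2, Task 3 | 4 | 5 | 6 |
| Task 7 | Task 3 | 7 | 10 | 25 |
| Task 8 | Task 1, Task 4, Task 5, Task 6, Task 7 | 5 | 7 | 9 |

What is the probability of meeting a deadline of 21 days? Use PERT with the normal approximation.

te_Task 1 = (1 + 4·4 + 13)/6 = 30/6 = 5; σ²_Task 1 = ((13−1)/6)² = 4.000
te_Task 2 = (3 + 4·7 + 23)/6 = 54/6 = 9; σ²_Task 2 = ((23−3)/6)² = 11.111
te_Task 3 = (5 + 4·7 + 9)/6 = 42/6 = 7; σ²_Task 3 = ((9−5)/6)² = 0.444
te_Task 4 = (8 + 4·9 + 10)/6 = 54/6 = 9; σ²_Task 4 = ((10−8)/6)² = 0.111
te_Task 5 = (3 + 4·8 + 13)/6 = 48/6 = 8; σ²_Task 5 = ((13−3)/6)² = 2.778
te_Task 6 = (4 + 4·5 + 6)/6 = 30/6 = 5; σ²_Task 6 = ((6−4)/6)² = 0.111
te_Task 7 = (7 + 4·10 + 25)/6 = 72/6 = 12; σ²_Task 7 = ((25−7)/6)² = 9.000
te_Task 8 = (5 + 4·7 + 9)/6 = 42/6 = 7; σ²_Task 8 = ((9−5)/6)² = 0.444

Forward pass:
ES_Task 1 = 0; EF_Task 1 = 5
ES_Task 2 = 0; EF_Task 2 = 9
ES_Task 3 = 0; EF_Task 3 = 7
ES_Task 4 = 0; EF_Task 4 = 9
ES_Task 5 = 9; EF_Task 5 = 9+8 = 17
ES_Task 6 = max(EF_Task 2=9, EF_Task 3=7) = 9; EF_Task 6 = 9+5 = 14
ES_Task 7 = 7; EF_Task 7 = 7+12 = 19
ES_Task 8 = max(EF_Task 1=5, EF_Task 4=9, EF_Task 5=17, EF_Task 6=14, EF_Task 7=19) = 19; EF_Task 8 = 19+7 = 26
Expected project duration μ = 26 days. Critical path: Task 3 → Task 7 → Task 8.

Variance along critical path = 0.444 + 9.000 + 0.444 = 9.889; σ = √9.889 = 3.145 days.
Z = (21 − 26) / 3.145 = -1.590
P(T ≤ 21) = Φ(-1.590) ≈ 0.056

0.056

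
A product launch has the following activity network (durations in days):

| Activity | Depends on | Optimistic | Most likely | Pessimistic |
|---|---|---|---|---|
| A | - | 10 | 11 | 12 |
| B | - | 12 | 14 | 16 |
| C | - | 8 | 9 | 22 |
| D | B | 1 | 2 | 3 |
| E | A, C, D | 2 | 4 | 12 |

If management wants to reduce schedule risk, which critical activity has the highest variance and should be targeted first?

E

te_A = (10 + 4·11 + 12)/6 = 66/6 = 11; σ²_A = ((12−10)/6)² = 0.111
te_B = (12 + 4·14 + 16)/6 = 84/6 = 14; σ²_B = ((16−12)/6)² = 0.444
te_C = (8 + 4·9 + 22)/6 = 66/6 = 11; σ²_C = ((22−8)/6)² = 5.444
te_D = (1 + 4·2 + 3)/6 = 12/6 = 2; σ²_D = ((3−1)/6)² = 0.111
te_E = (2 + 4·4 + 12)/6 = 30/6 = 5; σ²_E = ((12−2)/6)² = 2.778

Forward pass:
ES_A = 0; EF_A = 11
ES_B = 0; EF_B = 14
ES_C = 0; EF_C = 11
ES_D = 14; EF_D = 14+2 = 16
ES_E = max(EF_A=11, EF_C=11, EF_D=16) = 16; EF_E = 16+5 = 21
Expected project duration μ = 21 days. Critical path: B → D → E.

Variances on critical path: σ²_B=0.444, σ²_D=0.111, σ²_E=2.778.
Largest is σ²_E = 2.778.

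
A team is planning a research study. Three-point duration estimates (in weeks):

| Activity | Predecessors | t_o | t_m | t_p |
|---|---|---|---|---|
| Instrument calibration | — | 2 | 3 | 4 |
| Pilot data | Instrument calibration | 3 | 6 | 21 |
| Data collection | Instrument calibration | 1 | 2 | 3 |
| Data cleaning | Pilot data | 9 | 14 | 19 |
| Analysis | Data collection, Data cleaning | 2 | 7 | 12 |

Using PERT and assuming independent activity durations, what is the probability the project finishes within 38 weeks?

0.941

te_Instrument calibration = (2 + 4·3 + 4)/6 = 18/6 = 3; σ²_Instrument calibration = ((4−2)/6)² = 0.111
te_Pilot data = (3 + 4·6 + 21)/6 = 48/6 = 8; σ²_Pilot data = ((21−3)/6)² = 9.000
te_Data collection = (1 + 4·2 + 3)/6 = 12/6 = 2; σ²_Data collection = ((3−1)/6)² = 0.111
te_Data cleaning = (9 + 4·14 + 19)/6 = 84/6 = 14; σ²_Data cleaning = ((19−9)/6)² = 2.778
te_Analysis = (2 + 4·7 + 12)/6 = 42/6 = 7; σ²_Analysis = ((12−2)/6)² = 2.778

Forward pass:
ES_Instrument calibration = 0; EF_Instrument calibration = 3
ES_Pilot data = 3; EF_Pilot data = 3+8 = 11
ES_Data collection = 3; EF_Data collection = 3+2 = 5
ES_Data cleaning = 11; EF_Data cleaning = 11+14 = 25
ES_Analysis = max(EF_Data collection=5, EF_Data cleaning=25) = 25; EF_Analysis = 25+7 = 32
Expected project duration μ = 32 weeks. Critical path: Instrument calibration → Pilot data → Data cleaning → Analysis.

Variance along critical path = 0.111 + 9.000 + 2.778 + 2.778 = 14.667; σ = √14.667 = 3.830 weeks.
Z = (38 − 32) / 3.830 = 1.567
P(T ≤ 38) = Φ(1.567) ≈ 0.941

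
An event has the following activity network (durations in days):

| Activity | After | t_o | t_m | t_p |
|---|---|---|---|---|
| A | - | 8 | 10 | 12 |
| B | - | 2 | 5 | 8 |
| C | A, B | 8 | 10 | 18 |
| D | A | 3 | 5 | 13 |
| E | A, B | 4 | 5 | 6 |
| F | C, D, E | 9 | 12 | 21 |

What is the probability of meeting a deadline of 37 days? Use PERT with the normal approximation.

0.868

te_A = (8 + 4·10 + 12)/6 = 60/6 = 10; σ²_A = ((12−8)/6)² = 0.444
te_B = (2 + 4·5 + 8)/6 = 30/6 = 5; σ²_B = ((8−2)/6)² = 1.000
te_C = (8 + 4·10 + 18)/6 = 66/6 = 11; σ²_C = ((18−8)/6)² = 2.778
te_D = (3 + 4·5 + 13)/6 = 36/6 = 6; σ²_D = ((13−3)/6)² = 2.778
te_E = (4 + 4·5 + 6)/6 = 30/6 = 5; σ²_E = ((6−4)/6)² = 0.111
te_F = (9 + 4·12 + 21)/6 = 78/6 = 13; σ²_F = ((21−9)/6)² = 4.000

Forward pass:
ES_A = 0; EF_A = 10
ES_B = 0; EF_B = 5
ES_C = max(EF_A=10, EF_B=5) = 10; EF_C = 10+11 = 21
ES_D = 10; EF_D = 10+6 = 16
ES_E = max(EF_A=10, EF_B=5) = 10; EF_E = 10+5 = 15
ES_F = max(EF_C=21, EF_D=16, EF_E=15) = 21; EF_F = 21+13 = 34
Expected project duration μ = 34 days. Critical path: A → C → F.

Variance along critical path = 0.444 + 2.778 + 4.000 = 7.222; σ = √7.222 = 2.687 days.
Z = (37 − 34) / 2.687 = 1.116
P(T ≤ 37) = Φ(1.116) ≈ 0.868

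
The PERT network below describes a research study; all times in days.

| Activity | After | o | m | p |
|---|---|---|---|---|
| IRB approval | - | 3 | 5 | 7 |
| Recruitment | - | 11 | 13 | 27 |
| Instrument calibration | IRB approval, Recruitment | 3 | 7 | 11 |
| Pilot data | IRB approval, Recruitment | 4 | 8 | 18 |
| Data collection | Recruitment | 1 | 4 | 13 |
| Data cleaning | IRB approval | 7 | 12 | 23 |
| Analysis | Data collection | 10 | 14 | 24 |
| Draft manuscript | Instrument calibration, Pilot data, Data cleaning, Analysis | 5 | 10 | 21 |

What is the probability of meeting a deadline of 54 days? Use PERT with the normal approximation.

te_IRB approval = (3 + 4·5 + 7)/6 = 30/6 = 5; σ²_IRB approval = ((7−3)/6)² = 0.444
te_Recruitment = (11 + 4·13 + 27)/6 = 90/6 = 15; σ²_Recruitment = ((27−11)/6)² = 7.111
te_Instrument calibration = (3 + 4·7 + 11)/6 = 42/6 = 7; σ²_Instrument calibration = ((11−3)/6)² = 1.778
te_Pilot data = (4 + 4·8 + 18)/6 = 54/6 = 9; σ²_Pilot data = ((18−4)/6)² = 5.444
te_Data collection = (1 + 4·4 + 13)/6 = 30/6 = 5; σ²_Data collection = ((13−1)/6)² = 4.000
te_Data cleaning = (7 + 4·12 + 23)/6 = 78/6 = 13; σ²_Data cleaning = ((23−7)/6)² = 7.111
te_Analysis = (10 + 4·14 + 24)/6 = 90/6 = 15; σ²_Analysis = ((24−10)/6)² = 5.444
te_Draft manuscript = (5 + 4·10 + 21)/6 = 66/6 = 11; σ²_Draft manuscript = ((21−5)/6)² = 7.111

Forward pass:
ES_IRB approval = 0; EF_IRB approval = 5
ES_Recruitment = 0; EF_Recruitment = 15
ES_Instrument calibration = max(EF_IRB approval=5, EF_Recruitment=15) = 15; EF_Instrument calibration = 15+7 = 22
ES_Pilot data = max(EF_IRB approval=5, EF_Recruitment=15) = 15; EF_Pilot data = 15+9 = 24
ES_Data collection = 15; EF_Data collection = 15+5 = 20
ES_Data cleaning = 5; EF_Data cleaning = 5+13 = 18
ES_Analysis = 20; EF_Analysis = 20+15 = 35
ES_Draft manuscript = max(EF_Instrument calibration=22, EF_Pilot data=24, EF_Data cleaning=18, EF_Analysis=35) = 35; EF_Draft manuscript = 35+11 = 46
Expected project duration μ = 46 days. Critical path: Recruitment → Data collection → Analysis → Draft manuscript.

Variance along critical path = 7.111 + 4.000 + 5.444 + 7.111 = 23.667; σ = √23.667 = 4.865 days.
Z = (54 − 46) / 4.865 = 1.644
P(T ≤ 54) = Φ(1.644) ≈ 0.950

0.950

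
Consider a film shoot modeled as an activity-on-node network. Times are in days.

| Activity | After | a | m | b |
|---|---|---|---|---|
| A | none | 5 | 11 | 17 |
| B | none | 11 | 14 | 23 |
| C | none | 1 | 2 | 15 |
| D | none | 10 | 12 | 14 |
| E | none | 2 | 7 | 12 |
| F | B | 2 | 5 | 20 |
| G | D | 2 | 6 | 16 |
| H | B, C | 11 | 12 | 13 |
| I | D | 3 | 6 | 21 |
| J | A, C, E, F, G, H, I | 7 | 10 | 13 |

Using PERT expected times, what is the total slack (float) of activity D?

7 days

te_A = (5 + 4·11 + 17)/6 = 66/6 = 11
te_B = (11 + 4·14 + 23)/6 = 90/6 = 15
te_C = (1 + 4·2 + 15)/6 = 24/6 = 4
te_D = (10 + 4·12 + 14)/6 = 72/6 = 12
te_E = (2 + 4·7 + 12)/6 = 42/6 = 7
te_F = (2 + 4·5 + 20)/6 = 42/6 = 7
te_G = (2 + 4·6 + 16)/6 = 42/6 = 7
te_H = (11 + 4·12 + 13)/6 = 72/6 = 12
te_I = (3 + 4·6 + 21)/6 = 48/6 = 8
te_J = (7 + 4·10 + 13)/6 = 60/6 = 10

Forward pass:
ES_A = 0; EF_A = 11
ES_B = 0; EF_B = 15
ES_C = 0; EF_C = 4
ES_D = 0; EF_D = 12
ES_E = 0; EF_E = 7
ES_F = 15; EF_F = 15+7 = 22
ES_G = 12; EF_G = 12+7 = 19
ES_H = max(EF_B=15, EF_C=4) = 15; EF_H = 15+12 = 27
ES_I = 12; EF_I = 12+8 = 20
ES_J = max(EF_A=11, EF_C=4, EF_E=7, EF_F=22, EF_G=19, EF_H=27, EF_I=20) = 27; EF_J = 27+10 = 37
Expected project duration μ = 37 days. Critical path: B → H → J.

Backward pass:
LF_J = 37; LS_J = 37−10 = 27
LF_I = LS_J = 27; LS_I = 27−8 = 19
LF_H = LS_J = 27; LS_H = 27−12 = 15
LF_G = LS_J = 27; LS_G = 27−7 = 20
LF_F = LS_J = 27; LS_F = 27−7 = 20
LF_E = LS_J = 27; LS_E = 27−7 = 20
LF_D = min(LS_G=20, LS_I=19) = 19; LS_D = 19−12 = 7
LF_C = min(LS_H=15, LS_J=27) = 15; LS_C = 15−4 = 11
LF_B = min(LS_F=20, LS_H=15) = 15; LS_B = 15−15 = 0
LF_A = LS_J = 27; LS_A = 27−11 = 16
Slack_D = LS_D − ES_D = 7 − 0 = 7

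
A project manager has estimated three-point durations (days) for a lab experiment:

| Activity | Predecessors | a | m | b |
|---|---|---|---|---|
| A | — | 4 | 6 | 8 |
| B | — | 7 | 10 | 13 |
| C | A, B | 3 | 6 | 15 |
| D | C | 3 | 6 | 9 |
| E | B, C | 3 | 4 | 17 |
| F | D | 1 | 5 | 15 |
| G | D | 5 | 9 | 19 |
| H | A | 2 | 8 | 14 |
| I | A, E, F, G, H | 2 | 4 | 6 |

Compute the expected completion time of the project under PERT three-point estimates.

te_A = (4 + 4·6 + 8)/6 = 36/6 = 6
te_B = (7 + 4·10 + 13)/6 = 60/6 = 10
te_C = (3 + 4·6 + 15)/6 = 42/6 = 7
te_D = (3 + 4·6 + 9)/6 = 36/6 = 6
te_E = (3 + 4·4 + 17)/6 = 36/6 = 6
te_F = (1 + 4·5 + 15)/6 = 36/6 = 6
te_G = (5 + 4·9 + 19)/6 = 60/6 = 10
te_H = (2 + 4·8 + 14)/6 = 48/6 = 8
te_I = (2 + 4·4 + 6)/6 = 24/6 = 4

Forward pass:
ES_A = 0; EF_A = 6
ES_B = 0; EF_B = 10
ES_C = max(EF_A=6, EF_B=10) = 10; EF_C = 10+7 = 17
ES_D = 17; EF_D = 17+6 = 23
ES_E = max(EF_B=10, EF_C=17) = 17; EF_E = 17+6 = 23
ES_F = 23; EF_F = 23+6 = 29
ES_G = 23; EF_G = 23+10 = 33
ES_H = 6; EF_H = 6+8 = 14
ES_I = max(EF_A=6, EF_E=23, EF_F=29, EF_G=33, EF_H=14) = 33; EF_I = 33+4 = 37
Expected project duration μ = 37 days. Critical path: B → C → D → G → I.

37 days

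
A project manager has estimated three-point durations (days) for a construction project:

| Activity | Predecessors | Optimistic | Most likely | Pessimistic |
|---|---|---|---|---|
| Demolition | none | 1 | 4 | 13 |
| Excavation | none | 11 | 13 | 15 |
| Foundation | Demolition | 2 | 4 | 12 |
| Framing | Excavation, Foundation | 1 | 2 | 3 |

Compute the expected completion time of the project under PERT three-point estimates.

15 days

te_Demolition = (1 + 4·4 + 13)/6 = 30/6 = 5
te_Excavation = (11 + 4·13 + 15)/6 = 78/6 = 13
te_Foundation = (2 + 4·4 + 12)/6 = 30/6 = 5
te_Framing = (1 + 4·2 + 3)/6 = 12/6 = 2

Forward pass:
ES_Demolition = 0; EF_Demolition = 5
ES_Excavation = 0; EF_Excavation = 13
ES_Foundation = 5; EF_Foundation = 5+5 = 10
ES_Framing = max(EF_Excavation=13, EF_Foundation=10) = 13; EF_Framing = 13+2 = 15
Expected project duration μ = 15 days. Critical path: Excavation → Framing.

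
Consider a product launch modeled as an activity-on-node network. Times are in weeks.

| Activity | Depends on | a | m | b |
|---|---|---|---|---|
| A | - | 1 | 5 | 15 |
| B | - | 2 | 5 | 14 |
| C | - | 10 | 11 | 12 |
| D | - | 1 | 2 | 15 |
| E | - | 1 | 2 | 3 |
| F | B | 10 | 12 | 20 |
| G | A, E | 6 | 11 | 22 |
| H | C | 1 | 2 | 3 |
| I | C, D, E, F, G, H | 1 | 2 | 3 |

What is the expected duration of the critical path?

te_A = (1 + 4·5 + 15)/6 = 36/6 = 6
te_B = (2 + 4·5 + 14)/6 = 36/6 = 6
te_C = (10 + 4·11 + 12)/6 = 66/6 = 11
te_D = (1 + 4·2 + 15)/6 = 24/6 = 4
te_E = (1 + 4·2 + 3)/6 = 12/6 = 2
te_F = (10 + 4·12 + 20)/6 = 78/6 = 13
te_G = (6 + 4·11 + 22)/6 = 72/6 = 12
te_H = (1 + 4·2 + 3)/6 = 12/6 = 2
te_I = (1 + 4·2 + 3)/6 = 12/6 = 2

Forward pass:
ES_A = 0; EF_A = 6
ES_B = 0; EF_B = 6
ES_C = 0; EF_C = 11
ES_D = 0; EF_D = 4
ES_E = 0; EF_E = 2
ES_F = 6; EF_F = 6+13 = 19
ES_G = max(EF_A=6, EF_E=2) = 6; EF_G = 6+12 = 18
ES_H = 11; EF_H = 11+2 = 13
ES_I = max(EF_C=11, EF_D=4, EF_E=2, EF_F=19, EF_G=18, EF_H=13) = 19; EF_I = 19+2 = 21
Expected project duration μ = 21 weeks. Critical path: B → F → I.

21 weeks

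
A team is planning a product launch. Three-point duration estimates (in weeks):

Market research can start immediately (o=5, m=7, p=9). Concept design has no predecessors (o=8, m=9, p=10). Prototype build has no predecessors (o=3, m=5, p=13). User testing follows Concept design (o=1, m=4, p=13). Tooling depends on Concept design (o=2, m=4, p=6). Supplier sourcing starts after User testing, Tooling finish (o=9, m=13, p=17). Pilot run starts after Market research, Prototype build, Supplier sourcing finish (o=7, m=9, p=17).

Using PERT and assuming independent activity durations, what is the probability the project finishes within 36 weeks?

0.367

te_Market research = (5 + 4·7 + 9)/6 = 42/6 = 7; σ²_Market research = ((9−5)/6)² = 0.444
te_Concept design = (8 + 4·9 + 10)/6 = 54/6 = 9; σ²_Concept design = ((10−8)/6)² = 0.111
te_Prototype build = (3 + 4·5 + 13)/6 = 36/6 = 6; σ²_Prototype build = ((13−3)/6)² = 2.778
te_User testing = (1 + 4·4 + 13)/6 = 30/6 = 5; σ²_User testing = ((13−1)/6)² = 4.000
te_Tooling = (2 + 4·4 + 6)/6 = 24/6 = 4; σ²_Tooling = ((6−2)/6)² = 0.444
te_Supplier sourcing = (9 + 4·13 + 17)/6 = 78/6 = 13; σ²_Supplier sourcing = ((17−9)/6)² = 1.778
te_Pilot run = (7 + 4·9 + 17)/6 = 60/6 = 10; σ²_Pilot run = ((17−7)/6)² = 2.778

Forward pass:
ES_Market research = 0; EF_Market research = 7
ES_Concept design = 0; EF_Concept design = 9
ES_Prototype build = 0; EF_Prototype build = 6
ES_User testing = 9; EF_User testing = 9+5 = 14
ES_Tooling = 9; EF_Tooling = 9+4 = 13
ES_Supplier sourcing = max(EF_User testing=14, EF_Tooling=13) = 14; EF_Supplier sourcing = 14+13 = 27
ES_Pilot run = max(EF_Market research=7, EF_Prototype build=6, EF_Supplier sourcing=27) = 27; EF_Pilot run = 27+10 = 37
Expected project duration μ = 37 weeks. Critical path: Concept design → User testing → Supplier sourcing → Pilot run.

Variance along critical path = 0.111 + 4.000 + 1.778 + 2.778 = 8.667; σ = √8.667 = 2.944 weeks.
Z = (36 − 37) / 2.944 = -0.340
P(T ≤ 36) = Φ(-0.340) ≈ 0.367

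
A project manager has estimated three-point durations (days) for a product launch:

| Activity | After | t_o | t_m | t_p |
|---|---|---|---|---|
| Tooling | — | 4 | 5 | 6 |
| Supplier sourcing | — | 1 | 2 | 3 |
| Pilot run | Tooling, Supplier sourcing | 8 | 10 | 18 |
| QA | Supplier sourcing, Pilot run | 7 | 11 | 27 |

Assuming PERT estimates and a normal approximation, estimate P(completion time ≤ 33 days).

te_Tooling = (4 + 4·5 + 6)/6 = 30/6 = 5; σ²_Tooling = ((6−4)/6)² = 0.111
te_Supplier sourcing = (1 + 4·2 + 3)/6 = 12/6 = 2; σ²_Supplier sourcing = ((3−1)/6)² = 0.111
te_Pilot run = (8 + 4·10 + 18)/6 = 66/6 = 11; σ²_Pilot run = ((18−8)/6)² = 2.778
te_QA = (7 + 4·11 + 27)/6 = 78/6 = 13; σ²_QA = ((27−7)/6)² = 11.111

Forward pass:
ES_Tooling = 0; EF_Tooling = 5
ES_Supplier sourcing = 0; EF_Supplier sourcing = 2
ES_Pilot run = max(EF_Tooling=5, EF_Supplier sourcing=2) = 5; EF_Pilot run = 5+11 = 16
ES_QA = max(EF_Supplier sourcing=2, EF_Pilot run=16) = 16; EF_QA = 16+13 = 29
Expected project duration μ = 29 days. Critical path: Tooling → Pilot run → QA.

Variance along critical path = 0.111 + 2.778 + 11.111 = 14.000; σ = √14.000 = 3.742 days.
Z = (33 − 29) / 3.742 = 1.069
P(T ≤ 33) = Φ(1.069) ≈ 0.857

0.857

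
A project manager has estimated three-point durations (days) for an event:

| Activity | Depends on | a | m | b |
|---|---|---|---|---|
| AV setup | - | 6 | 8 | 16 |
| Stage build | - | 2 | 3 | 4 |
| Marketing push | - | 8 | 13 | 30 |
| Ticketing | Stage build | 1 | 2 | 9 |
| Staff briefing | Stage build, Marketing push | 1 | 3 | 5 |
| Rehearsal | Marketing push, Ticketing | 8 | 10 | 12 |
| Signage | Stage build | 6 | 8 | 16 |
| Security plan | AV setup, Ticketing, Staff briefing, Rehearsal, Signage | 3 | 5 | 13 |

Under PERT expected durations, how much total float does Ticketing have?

te_AV setup = (6 + 4·8 + 16)/6 = 54/6 = 9
te_Stage build = (2 + 4·3 + 4)/6 = 18/6 = 3
te_Marketing push = (8 + 4·13 + 30)/6 = 90/6 = 15
te_Ticketing = (1 + 4·2 + 9)/6 = 18/6 = 3
te_Staff briefing = (1 + 4·3 + 5)/6 = 18/6 = 3
te_Rehearsal = (8 + 4·10 + 12)/6 = 60/6 = 10
te_Signage = (6 + 4·8 + 16)/6 = 54/6 = 9
te_Security plan = (3 + 4·5 + 13)/6 = 36/6 = 6

Forward pass:
ES_AV setup = 0; EF_AV setup = 9
ES_Stage build = 0; EF_Stage build = 3
ES_Marketing push = 0; EF_Marketing push = 15
ES_Ticketing = 3; EF_Ticketing = 3+3 = 6
ES_Staff briefing = max(EF_Stage build=3, EF_Marketing push=15) = 15; EF_Staff briefing = 15+3 = 18
ES_Rehearsal = max(EF_Marketing push=15, EF_Ticketing=6) = 15; EF_Rehearsal = 15+10 = 25
ES_Signage = 3; EF_Signage = 3+9 = 12
ES_Security plan = max(EF_AV setup=9, EF_Ticketing=6, EF_Staff briefing=18, EF_Rehearsal=25, EF_Signage=12) = 25; EF_Security plan = 25+6 = 31
Expected project duration μ = 31 days. Critical path: Marketing push → Rehearsal → Security plan.

Backward pass:
LF_Security plan = 31; LS_Security plan = 31−6 = 25
LF_Signage = LS_Security plan = 25; LS_Signage = 25−9 = 16
LF_Rehearsal = LS_Security plan = 25; LS_Rehearsal = 25−10 = 15
LF_Staff briefing = LS_Security plan = 25; LS_Staff briefing = 25−3 = 22
LF_Ticketing = min(LS_Rehearsal=15, LS_Security plan=25) = 15; LS_Ticketing = 15−3 = 12
LF_Marketing push = min(LS_Staff briefing=22, LS_Rehearsal=15) = 15; LS_Marketing push = 15−15 = 0
LF_Stage build = min(LS_Ticketing=12, LS_Staff briefing=22, LS_Signage=16) = 12; LS_Stage build = 12−3 = 9
LF_AV setup = LS_Security plan = 25; LS_AV setup = 25−9 = 16
Slack_Ticketing = LS_Ticketing − ES_Ticketing = 12 − 3 = 9

9 days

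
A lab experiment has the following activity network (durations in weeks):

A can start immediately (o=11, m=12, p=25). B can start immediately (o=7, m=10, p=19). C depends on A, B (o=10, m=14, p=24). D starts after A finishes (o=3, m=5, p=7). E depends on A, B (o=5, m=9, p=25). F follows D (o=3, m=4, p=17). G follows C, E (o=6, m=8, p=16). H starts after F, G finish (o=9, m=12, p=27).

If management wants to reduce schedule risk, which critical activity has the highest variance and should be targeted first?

te_A = (11 + 4·12 + 25)/6 = 84/6 = 14; σ²_A = ((25−11)/6)² = 5.444
te_B = (7 + 4·10 + 19)/6 = 66/6 = 11; σ²_B = ((19−7)/6)² = 4.000
te_C = (10 + 4·14 + 24)/6 = 90/6 = 15; σ²_C = ((24−10)/6)² = 5.444
te_D = (3 + 4·5 + 7)/6 = 30/6 = 5; σ²_D = ((7−3)/6)² = 0.444
te_E = (5 + 4·9 + 25)/6 = 66/6 = 11; σ²_E = ((25−5)/6)² = 11.111
te_F = (3 + 4·4 + 17)/6 = 36/6 = 6; σ²_F = ((17−3)/6)² = 5.444
te_G = (6 + 4·8 + 16)/6 = 54/6 = 9; σ²_G = ((16−6)/6)² = 2.778
te_H = (9 + 4·12 + 27)/6 = 84/6 = 14; σ²_H = ((27−9)/6)² = 9.000

Forward pass:
ES_A = 0; EF_A = 14
ES_B = 0; EF_B = 11
ES_C = max(EF_A=14, EF_B=11) = 14; EF_C = 14+15 = 29
ES_D = 14; EF_D = 14+5 = 19
ES_E = max(EF_A=14, EF_B=11) = 14; EF_E = 14+11 = 25
ES_F = 19; EF_F = 19+6 = 25
ES_G = max(EF_C=29, EF_E=25) = 29; EF_G = 29+9 = 38
ES_H = max(EF_F=25, EF_G=38) = 38; EF_H = 38+14 = 52
Expected project duration μ = 52 weeks. Critical path: A → C → G → H.

Variances on critical path: σ²_A=5.444, σ²_C=5.444, σ²_G=2.778, σ²_H=9.000.
Largest is σ²_H = 9.000.

H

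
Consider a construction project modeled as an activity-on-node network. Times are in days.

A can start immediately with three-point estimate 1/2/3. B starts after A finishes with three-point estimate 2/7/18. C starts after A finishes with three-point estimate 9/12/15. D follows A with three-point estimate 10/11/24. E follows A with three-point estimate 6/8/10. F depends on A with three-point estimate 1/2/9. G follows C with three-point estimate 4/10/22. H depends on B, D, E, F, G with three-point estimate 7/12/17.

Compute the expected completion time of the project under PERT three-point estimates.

te_A = (1 + 4·2 + 3)/6 = 12/6 = 2
te_B = (2 + 4·7 + 18)/6 = 48/6 = 8
te_C = (9 + 4·12 + 15)/6 = 72/6 = 12
te_D = (10 + 4·11 + 24)/6 = 78/6 = 13
te_E = (6 + 4·8 + 10)/6 = 48/6 = 8
te_F = (1 + 4·2 + 9)/6 = 18/6 = 3
te_G = (4 + 4·10 + 22)/6 = 66/6 = 11
te_H = (7 + 4·12 + 17)/6 = 72/6 = 12

Forward pass:
ES_A = 0; EF_A = 2
ES_B = 2; EF_B = 2+8 = 10
ES_C = 2; EF_C = 2+12 = 14
ES_D = 2; EF_D = 2+13 = 15
ES_E = 2; EF_E = 2+8 = 10
ES_F = 2; EF_F = 2+3 = 5
ES_G = 14; EF_G = 14+11 = 25
ES_H = max(EF_B=10, EF_D=15, EF_E=10, EF_F=5, EF_G=25) = 25; EF_H = 25+12 = 37
Expected project duration μ = 37 days. Critical path: A → C → G → H.

37 days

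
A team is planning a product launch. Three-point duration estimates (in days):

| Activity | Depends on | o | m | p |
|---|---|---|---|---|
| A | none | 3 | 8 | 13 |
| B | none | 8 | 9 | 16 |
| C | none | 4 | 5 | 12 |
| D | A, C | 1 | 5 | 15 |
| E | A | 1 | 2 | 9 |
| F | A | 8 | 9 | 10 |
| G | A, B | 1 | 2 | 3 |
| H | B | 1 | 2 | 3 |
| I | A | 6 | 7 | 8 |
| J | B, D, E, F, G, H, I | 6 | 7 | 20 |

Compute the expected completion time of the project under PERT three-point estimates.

26 days

te_A = (3 + 4·8 + 13)/6 = 48/6 = 8
te_B = (8 + 4·9 + 16)/6 = 60/6 = 10
te_C = (4 + 4·5 + 12)/6 = 36/6 = 6
te_D = (1 + 4·5 + 15)/6 = 36/6 = 6
te_E = (1 + 4·2 + 9)/6 = 18/6 = 3
te_F = (8 + 4·9 + 10)/6 = 54/6 = 9
te_G = (1 + 4·2 + 3)/6 = 12/6 = 2
te_H = (1 + 4·2 + 3)/6 = 12/6 = 2
te_I = (6 + 4·7 + 8)/6 = 42/6 = 7
te_J = (6 + 4·7 + 20)/6 = 54/6 = 9

Forward pass:
ES_A = 0; EF_A = 8
ES_B = 0; EF_B = 10
ES_C = 0; EF_C = 6
ES_D = max(EF_A=8, EF_C=6) = 8; EF_D = 8+6 = 14
ES_E = 8; EF_E = 8+3 = 11
ES_F = 8; EF_F = 8+9 = 17
ES_G = max(EF_A=8, EF_B=10) = 10; EF_G = 10+2 = 12
ES_H = 10; EF_H = 10+2 = 12
ES_I = 8; EF_I = 8+7 = 15
ES_J = max(EF_B=10, EF_D=14, EF_E=11, EF_F=17, EF_G=12, EF_H=12, EF_I=15) = 17; EF_J = 17+9 = 26
Expected project duration μ = 26 days. Critical path: A → F → J.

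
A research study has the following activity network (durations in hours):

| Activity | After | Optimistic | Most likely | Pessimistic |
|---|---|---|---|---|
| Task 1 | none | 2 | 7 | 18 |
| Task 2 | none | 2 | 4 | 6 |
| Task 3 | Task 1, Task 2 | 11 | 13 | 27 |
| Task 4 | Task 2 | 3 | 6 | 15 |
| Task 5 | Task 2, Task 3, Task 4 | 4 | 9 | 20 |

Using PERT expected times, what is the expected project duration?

te_Task 1 = (2 + 4·7 + 18)/6 = 48/6 = 8
te_Task 2 = (2 + 4·4 + 6)/6 = 24/6 = 4
te_Task 3 = (11 + 4·13 + 27)/6 = 90/6 = 15
te_Task 4 = (3 + 4·6 + 15)/6 = 42/6 = 7
te_Task 5 = (4 + 4·9 + 20)/6 = 60/6 = 10

Forward pass:
ES_Task 1 = 0; EF_Task 1 = 8
ES_Task 2 = 0; EF_Task 2 = 4
ES_Task 3 = max(EF_Task 1=8, EF_Task 2=4) = 8; EF_Task 3 = 8+15 = 23
ES_Task 4 = 4; EF_Task 4 = 4+7 = 11
ES_Task 5 = max(EF_Task 2=4, EF_Task 3=23, EF_Task 4=11) = 23; EF_Task 5 = 23+10 = 33
Expected project duration μ = 33 hours. Critical path: Task 1 → Task 3 → Task 5.

33 hours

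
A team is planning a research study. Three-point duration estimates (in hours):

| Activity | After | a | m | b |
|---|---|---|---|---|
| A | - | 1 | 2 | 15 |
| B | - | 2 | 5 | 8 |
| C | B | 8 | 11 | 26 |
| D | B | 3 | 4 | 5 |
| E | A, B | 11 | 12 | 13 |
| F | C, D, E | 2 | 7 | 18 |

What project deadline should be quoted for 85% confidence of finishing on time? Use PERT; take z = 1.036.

te_A = (1 + 4·2 + 15)/6 = 24/6 = 4; σ²_A = ((15−1)/6)² = 5.444
te_B = (2 + 4·5 + 8)/6 = 30/6 = 5; σ²_B = ((8−2)/6)² = 1.000
te_C = (8 + 4·11 + 26)/6 = 78/6 = 13; σ²_C = ((26−8)/6)² = 9.000
te_D = (3 + 4·4 + 5)/6 = 24/6 = 4; σ²_D = ((5−3)/6)² = 0.111
te_E = (11 + 4·12 + 13)/6 = 72/6 = 12; σ²_E = ((13−11)/6)² = 0.111
te_F = (2 + 4·7 + 18)/6 = 48/6 = 8; σ²_F = ((18−2)/6)² = 7.111

Forward pass:
ES_A = 0; EF_A = 4
ES_B = 0; EF_B = 5
ES_C = 5; EF_C = 5+13 = 18
ES_D = 5; EF_D = 5+4 = 9
ES_E = max(EF_A=4, EF_B=5) = 5; EF_E = 5+12 = 17
ES_F = max(EF_C=18, EF_D=9, EF_E=17) = 18; EF_F = 18+8 = 26
Expected project duration μ = 26 hours. Critical path: B → C → F.

Variance along critical path = 1.000 + 9.000 + 7.111 = 17.111; σ = 4.137 hours.
D = μ + z·σ = 26 + 1.036·4.137 = 30.3 hours

30.3 hours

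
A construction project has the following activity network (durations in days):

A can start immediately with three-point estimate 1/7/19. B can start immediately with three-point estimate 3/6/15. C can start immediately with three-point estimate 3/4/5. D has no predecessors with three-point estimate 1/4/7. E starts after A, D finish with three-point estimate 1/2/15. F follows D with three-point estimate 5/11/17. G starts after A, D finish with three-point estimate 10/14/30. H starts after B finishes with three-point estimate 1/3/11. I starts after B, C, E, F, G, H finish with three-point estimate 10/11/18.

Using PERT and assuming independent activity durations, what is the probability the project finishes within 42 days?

te_A = (1 + 4·7 + 19)/6 = 48/6 = 8; σ²_A = ((19−1)/6)² = 9.000
te_B = (3 + 4·6 + 15)/6 = 42/6 = 7; σ²_B = ((15−3)/6)² = 4.000
te_C = (3 + 4·4 + 5)/6 = 24/6 = 4; σ²_C = ((5−3)/6)² = 0.111
te_D = (1 + 4·4 + 7)/6 = 24/6 = 4; σ²_D = ((7−1)/6)² = 1.000
te_E = (1 + 4·2 + 15)/6 = 24/6 = 4; σ²_E = ((15−1)/6)² = 5.444
te_F = (5 + 4·11 + 17)/6 = 66/6 = 11; σ²_F = ((17−5)/6)² = 4.000
te_G = (10 + 4·14 + 30)/6 = 96/6 = 16; σ²_G = ((30−10)/6)² = 11.111
te_H = (1 + 4·3 + 11)/6 = 24/6 = 4; σ²_H = ((11−1)/6)² = 2.778
te_I = (10 + 4·11 + 18)/6 = 72/6 = 12; σ²_I = ((18−10)/6)² = 1.778

Forward pass:
ES_A = 0; EF_A = 8
ES_B = 0; EF_B = 7
ES_C = 0; EF_C = 4
ES_D = 0; EF_D = 4
ES_E = max(EF_A=8, EF_D=4) = 8; EF_E = 8+4 = 12
ES_F = 4; EF_F = 4+11 = 15
ES_G = max(EF_A=8, EF_D=4) = 8; EF_G = 8+16 = 24
ES_H = 7; EF_H = 7+4 = 11
ES_I = max(EF_B=7, EF_C=4, EF_E=12, EF_F=15, EF_G=24, EF_H=11) = 24; EF_I = 24+12 = 36
Expected project duration μ = 36 days. Critical path: A → G → I.

Variance along critical path = 9.000 + 11.111 + 1.778 = 21.889; σ = √21.889 = 4.679 days.
Z = (42 − 36) / 4.679 = 1.282
P(T ≤ 42) = Φ(1.282) ≈ 0.900

0.900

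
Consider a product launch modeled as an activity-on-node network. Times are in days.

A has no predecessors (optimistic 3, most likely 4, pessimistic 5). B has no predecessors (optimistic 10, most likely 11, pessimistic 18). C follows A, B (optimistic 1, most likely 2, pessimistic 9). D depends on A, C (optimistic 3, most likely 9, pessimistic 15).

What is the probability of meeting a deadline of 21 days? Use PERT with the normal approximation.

0.138

te_A = (3 + 4·4 + 5)/6 = 24/6 = 4; σ²_A = ((5−3)/6)² = 0.111
te_B = (10 + 4·11 + 18)/6 = 72/6 = 12; σ²_B = ((18−10)/6)² = 1.778
te_C = (1 + 4·2 + 9)/6 = 18/6 = 3; σ²_C = ((9−1)/6)² = 1.778
te_D = (3 + 4·9 + 15)/6 = 54/6 = 9; σ²_D = ((15−3)/6)² = 4.000

Forward pass:
ES_A = 0; EF_A = 4
ES_B = 0; EF_B = 12
ES_C = max(EF_A=4, EF_B=12) = 12; EF_C = 12+3 = 15
ES_D = max(EF_A=4, EF_C=15) = 15; EF_D = 15+9 = 24
Expected project duration μ = 24 days. Critical path: B → C → D.

Variance along critical path = 1.778 + 1.778 + 4.000 = 7.556; σ = √7.556 = 2.749 days.
Z = (21 − 24) / 2.749 = -1.091
P(T ≤ 21) = Φ(-1.091) ≈ 0.138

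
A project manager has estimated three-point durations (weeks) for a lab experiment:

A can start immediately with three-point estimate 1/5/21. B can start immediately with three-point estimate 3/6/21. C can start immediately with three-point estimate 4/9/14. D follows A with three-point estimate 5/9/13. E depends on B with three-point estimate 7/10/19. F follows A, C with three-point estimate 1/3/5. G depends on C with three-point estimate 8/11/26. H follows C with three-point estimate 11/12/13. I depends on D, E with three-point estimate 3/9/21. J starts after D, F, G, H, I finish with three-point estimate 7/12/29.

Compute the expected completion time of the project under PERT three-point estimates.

te_A = (1 + 4·5 + 21)/6 = 42/6 = 7
te_B = (3 + 4·6 + 21)/6 = 48/6 = 8
te_C = (4 + 4·9 + 14)/6 = 54/6 = 9
te_D = (5 + 4·9 + 13)/6 = 54/6 = 9
te_E = (7 + 4·10 + 19)/6 = 66/6 = 11
te_F = (1 + 4·3 + 5)/6 = 18/6 = 3
te_G = (8 + 4·11 + 26)/6 = 78/6 = 13
te_H = (11 + 4·12 + 13)/6 = 72/6 = 12
te_I = (3 + 4·9 + 21)/6 = 60/6 = 10
te_J = (7 + 4·12 + 29)/6 = 84/6 = 14

Forward pass:
ES_A = 0; EF_A = 7
ES_B = 0; EF_B = 8
ES_C = 0; EF_C = 9
ES_D = 7; EF_D = 7+9 = 16
ES_E = 8; EF_E = 8+11 = 19
ES_F = max(EF_A=7, EF_C=9) = 9; EF_F = 9+3 = 12
ES_G = 9; EF_G = 9+13 = 22
ES_H = 9; EF_H = 9+12 = 21
ES_I = max(EF_D=16, EF_E=19) = 19; EF_I = 19+10 = 29
ES_J = max(EF_D=16, EF_F=12, EF_G=22, EF_H=21, EF_I=29) = 29; EF_J = 29+14 = 43
Expected project duration μ = 43 weeks. Critical path: B → E → I → J.

43 weeks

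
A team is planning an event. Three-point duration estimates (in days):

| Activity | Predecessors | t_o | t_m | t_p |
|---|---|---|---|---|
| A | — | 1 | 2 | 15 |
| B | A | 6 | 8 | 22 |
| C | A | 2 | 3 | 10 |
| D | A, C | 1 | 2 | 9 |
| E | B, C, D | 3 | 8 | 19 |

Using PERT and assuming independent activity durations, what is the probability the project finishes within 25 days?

te_A = (1 + 4·2 + 15)/6 = 24/6 = 4; σ²_A = ((15−1)/6)² = 5.444
te_B = (6 + 4·8 + 22)/6 = 60/6 = 10; σ²_B = ((22−6)/6)² = 7.111
te_C = (2 + 4·3 + 10)/6 = 24/6 = 4; σ²_C = ((10−2)/6)² = 1.778
te_D = (1 + 4·2 + 9)/6 = 18/6 = 3; σ²_D = ((9−1)/6)² = 1.778
te_E = (3 + 4·8 + 19)/6 = 54/6 = 9; σ²_E = ((19−3)/6)² = 7.111

Forward pass:
ES_A = 0; EF_A = 4
ES_B = 4; EF_B = 4+10 = 14
ES_C = 4; EF_C = 4+4 = 8
ES_D = max(EF_A=4, EF_C=8) = 8; EF_D = 8+3 = 11
ES_E = max(EF_B=14, EF_C=8, EF_D=11) = 14; EF_E = 14+9 = 23
Expected project duration μ = 23 days. Critical path: A → B → E.

Variance along critical path = 5.444 + 7.111 + 7.111 = 19.667; σ = √19.667 = 4.435 days.
Z = (25 − 23) / 4.435 = 0.451
P(T ≤ 25) = Φ(0.451) ≈ 0.674

0.674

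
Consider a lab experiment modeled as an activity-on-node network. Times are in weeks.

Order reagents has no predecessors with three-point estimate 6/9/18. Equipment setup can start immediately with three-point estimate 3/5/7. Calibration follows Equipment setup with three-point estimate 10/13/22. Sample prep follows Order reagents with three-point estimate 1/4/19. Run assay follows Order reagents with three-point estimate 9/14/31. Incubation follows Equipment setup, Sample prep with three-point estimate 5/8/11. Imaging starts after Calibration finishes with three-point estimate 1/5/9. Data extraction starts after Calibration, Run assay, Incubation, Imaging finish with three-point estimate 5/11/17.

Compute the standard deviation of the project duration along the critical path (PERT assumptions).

te_Order reagents = (6 + 4·9 + 18)/6 = 60/6 = 10; σ²_Order reagents = ((18−6)/6)² = 4.000
te_Equipment setup = (3 + 4·5 + 7)/6 = 30/6 = 5; σ²_Equipment setup = ((7−3)/6)² = 0.444
te_Calibration = (10 + 4·13 + 22)/6 = 84/6 = 14; σ²_Calibration = ((22−10)/6)² = 4.000
te_Sample prep = (1 + 4·4 + 19)/6 = 36/6 = 6; σ²_Sample prep = ((19−1)/6)² = 9.000
te_Run assay = (9 + 4·14 + 31)/6 = 96/6 = 16; σ²_Run assay = ((31−9)/6)² = 13.444
te_Incubation = (5 + 4·8 + 11)/6 = 48/6 = 8; σ²_Incubation = ((11−5)/6)² = 1.000
te_Imaging = (1 + 4·5 + 9)/6 = 30/6 = 5; σ²_Imaging = ((9−1)/6)² = 1.778
te_Data extraction = (5 + 4·11 + 17)/6 = 66/6 = 11; σ²_Data extraction = ((17−5)/6)² = 4.000

Forward pass:
ES_Order reagents = 0; EF_Order reagents = 10
ES_Equipment setup = 0; EF_Equipment setup = 5
ES_Calibration = 5; EF_Calibration = 5+14 = 19
ES_Sample prep = 10; EF_Sample prep = 10+6 = 16
ES_Run assay = 10; EF_Run assay = 10+16 = 26
ES_Incubation = max(EF_Equipment setup=5, EF_Sample prep=16) = 16; EF_Incubation = 16+8 = 24
ES_Imaging = 19; EF_Imaging = 19+5 = 24
ES_Data extraction = max(EF_Calibration=19, EF_Run assay=26, EF_Incubation=24, EF_Imaging=24) = 26; EF_Data extraction = 26+11 = 37
Expected project duration μ = 37 weeks. Critical path: Order reagents → Run assay → Data extraction.

Variance along critical path = 4.000 + 13.444 + 4.000 = 21.444
σ = √21.444 = 4.631 weeks

4.63 weeks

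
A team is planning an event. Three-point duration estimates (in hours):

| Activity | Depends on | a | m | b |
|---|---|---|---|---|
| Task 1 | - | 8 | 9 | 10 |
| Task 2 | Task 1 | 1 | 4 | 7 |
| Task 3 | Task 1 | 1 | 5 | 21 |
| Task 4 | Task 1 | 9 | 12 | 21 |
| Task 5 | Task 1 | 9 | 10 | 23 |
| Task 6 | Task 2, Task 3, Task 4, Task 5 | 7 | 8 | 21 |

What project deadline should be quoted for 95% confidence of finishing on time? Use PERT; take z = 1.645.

te_Task 1 = (8 + 4·9 + 10)/6 = 54/6 = 9; σ²_Task 1 = ((10−8)/6)² = 0.111
te_Task 2 = (1 + 4·4 + 7)/6 = 24/6 = 4; σ²_Task 2 = ((7−1)/6)² = 1.000
te_Task 3 = (1 + 4·5 + 21)/6 = 42/6 = 7; σ²_Task 3 = ((21−1)/6)² = 11.111
te_Task 4 = (9 + 4·12 + 21)/6 = 78/6 = 13; σ²_Task 4 = ((21−9)/6)² = 4.000
te_Task 5 = (9 + 4·10 + 23)/6 = 72/6 = 12; σ²_Task 5 = ((23−9)/6)² = 5.444
te_Task 6 = (7 + 4·8 + 21)/6 = 60/6 = 10; σ²_Task 6 = ((21−7)/6)² = 5.444

Forward pass:
ES_Task 1 = 0; EF_Task 1 = 9
ES_Task 2 = 9; EF_Task 2 = 9+4 = 13
ES_Task 3 = 9; EF_Task 3 = 9+7 = 16
ES_Task 4 = 9; EF_Task 4 = 9+13 = 22
ES_Task 5 = 9; EF_Task 5 = 9+12 = 21
ES_Task 6 = max(EF_Task 2=13, EF_Task 3=16, EF_Task 4=22, EF_Task 5=21) = 22; EF_Task 6 = 22+10 = 32
Expected project duration μ = 32 hours. Critical path: Task 1 → Task 4 → Task 6.

Variance along critical path = 0.111 + 4.000 + 5.444 = 9.556; σ = 3.091 hours.
D = μ + z·σ = 32 + 1.645·3.091 = 37.1 hours

37.1 hours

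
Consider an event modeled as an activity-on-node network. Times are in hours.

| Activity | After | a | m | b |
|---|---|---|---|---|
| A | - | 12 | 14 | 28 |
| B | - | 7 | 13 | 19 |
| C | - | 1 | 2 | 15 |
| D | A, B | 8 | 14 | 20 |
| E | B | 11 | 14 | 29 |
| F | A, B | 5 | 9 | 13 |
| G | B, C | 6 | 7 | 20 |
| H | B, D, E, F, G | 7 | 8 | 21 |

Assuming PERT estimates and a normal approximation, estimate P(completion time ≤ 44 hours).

0.837

te_A = (12 + 4·14 + 28)/6 = 96/6 = 16; σ²_A = ((28−12)/6)² = 7.111
te_B = (7 + 4·13 + 19)/6 = 78/6 = 13; σ²_B = ((19−7)/6)² = 4.000
te_C = (1 + 4·2 + 15)/6 = 24/6 = 4; σ²_C = ((15−1)/6)² = 5.444
te_D = (8 + 4·14 + 20)/6 = 84/6 = 14; σ²_D = ((20−8)/6)² = 4.000
te_E = (11 + 4·14 + 29)/6 = 96/6 = 16; σ²_E = ((29−11)/6)² = 9.000
te_F = (5 + 4·9 + 13)/6 = 54/6 = 9; σ²_F = ((13−5)/6)² = 1.778
te_G = (6 + 4·7 + 20)/6 = 54/6 = 9; σ²_G = ((20−6)/6)² = 5.444
te_H = (7 + 4·8 + 21)/6 = 60/6 = 10; σ²_H = ((21−7)/6)² = 5.444

Forward pass:
ES_A = 0; EF_A = 16
ES_B = 0; EF_B = 13
ES_C = 0; EF_C = 4
ES_D = max(EF_A=16, EF_B=13) = 16; EF_D = 16+14 = 30
ES_E = 13; EF_E = 13+16 = 29
ES_F = max(EF_A=16, EF_B=13) = 16; EF_F = 16+9 = 25
ES_G = max(EF_B=13, EF_C=4) = 13; EF_G = 13+9 = 22
ES_H = max(EF_B=13, EF_D=30, EF_E=29, EF_F=25, EF_G=22) = 30; EF_H = 30+10 = 40
Expected project duration μ = 40 hours. Critical path: A → D → H.

Variance along critical path = 7.111 + 4.000 + 5.444 = 16.556; σ = √16.556 = 4.069 hours.
Z = (44 − 40) / 4.069 = 0.983
P(T ≤ 44) = Φ(0.983) ≈ 0.837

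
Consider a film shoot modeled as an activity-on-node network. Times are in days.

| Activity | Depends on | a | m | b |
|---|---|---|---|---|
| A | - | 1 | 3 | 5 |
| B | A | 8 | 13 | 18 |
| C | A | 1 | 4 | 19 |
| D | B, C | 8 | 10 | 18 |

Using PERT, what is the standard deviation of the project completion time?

2.45 days

te_A = (1 + 4·3 + 5)/6 = 18/6 = 3; σ²_A = ((5−1)/6)² = 0.444
te_B = (8 + 4·13 + 18)/6 = 78/6 = 13; σ²_B = ((18−8)/6)² = 2.778
te_C = (1 + 4·4 + 19)/6 = 36/6 = 6; σ²_C = ((19−1)/6)² = 9.000
te_D = (8 + 4·10 + 18)/6 = 66/6 = 11; σ²_D = ((18−8)/6)² = 2.778

Forward pass:
ES_A = 0; EF_A = 3
ES_B = 3; EF_B = 3+13 = 16
ES_C = 3; EF_C = 3+6 = 9
ES_D = max(EF_B=16, EF_C=9) = 16; EF_D = 16+11 = 27
Expected project duration μ = 27 days. Critical path: A → B → D.

Variance along critical path = 0.444 + 2.778 + 2.778 = 6.000
σ = √6.000 = 2.449 days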